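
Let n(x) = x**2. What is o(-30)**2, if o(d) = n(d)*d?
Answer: 729000000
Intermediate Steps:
o(d) = d**3 (o(d) = d**2*d = d**3)
o(-30)**2 = ((-30)**3)**2 = (-27000)**2 = 729000000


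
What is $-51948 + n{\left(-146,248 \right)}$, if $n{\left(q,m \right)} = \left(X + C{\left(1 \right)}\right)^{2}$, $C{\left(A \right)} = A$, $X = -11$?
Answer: $-51848$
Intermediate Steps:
$n{\left(q,m \right)} = 100$ ($n{\left(q,m \right)} = \left(-11 + 1\right)^{2} = \left(-10\right)^{2} = 100$)
$-51948 + n{\left(-146,248 \right)} = -51948 + 100 = -51848$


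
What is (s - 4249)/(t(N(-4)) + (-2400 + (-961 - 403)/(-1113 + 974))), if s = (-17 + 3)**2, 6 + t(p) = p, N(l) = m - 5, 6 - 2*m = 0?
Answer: 187789/111116 ≈ 1.6900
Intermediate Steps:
m = 3 (m = 3 - 1/2*0 = 3 + 0 = 3)
N(l) = -2 (N(l) = 3 - 5 = -2)
t(p) = -6 + p
s = 196 (s = (-14)**2 = 196)
(s - 4249)/(t(N(-4)) + (-2400 + (-961 - 403)/(-1113 + 974))) = (196 - 4249)/((-6 - 2) + (-2400 + (-961 - 403)/(-1113 + 974))) = -4053/(-8 + (-2400 - 1364/(-139))) = -4053/(-8 + (-2400 - 1364*(-1/139))) = -4053/(-8 + (-2400 + 1364/139)) = -4053/(-8 - 332236/139) = -4053/(-333348/139) = -4053*(-139/333348) = 187789/111116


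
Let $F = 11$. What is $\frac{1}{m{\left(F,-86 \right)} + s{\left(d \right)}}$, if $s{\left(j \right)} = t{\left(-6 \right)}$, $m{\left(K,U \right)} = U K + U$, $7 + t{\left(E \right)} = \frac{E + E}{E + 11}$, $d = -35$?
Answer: $- \frac{5}{5207} \approx -0.00096025$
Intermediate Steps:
$t{\left(E \right)} = -7 + \frac{2 E}{11 + E}$ ($t{\left(E \right)} = -7 + \frac{E + E}{E + 11} = -7 + \frac{2 E}{11 + E}$)
$m{\left(K,U \right)} = U + K U$ ($m{\left(K,U \right)} = K U + U = U + K U$)
$s{\left(j \right)} = - \frac{47}{5}$ ($s{\left(j \right)} = \frac{-77 - -30}{11 - 6} = \frac{-77 + 30}{5} = \frac{1}{5} \left(-47\right) = - \frac{47}{5}$)
$\frac{1}{m{\left(F,-86 \right)} + s{\left(d \right)}} = \frac{1}{- 86 \left(1 + 11\right) - \frac{47}{5}} = \frac{1}{\left(-86\right) 12 - \frac{47}{5}} = \frac{1}{-1032 - \frac{47}{5}} = \frac{1}{- \frac{5207}{5}} = - \frac{5}{5207}$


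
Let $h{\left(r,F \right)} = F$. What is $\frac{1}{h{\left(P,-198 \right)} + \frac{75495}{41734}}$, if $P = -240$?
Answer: $- \frac{5962}{1169691} \approx -0.0050971$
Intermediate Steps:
$\frac{1}{h{\left(P,-198 \right)} + \frac{75495}{41734}} = \frac{1}{-198 + \frac{75495}{41734}} = \frac{1}{-198 + 75495 \cdot \frac{1}{41734}} = \frac{1}{-198 + \frac{10785}{5962}} = \frac{1}{- \frac{1169691}{5962}} = - \frac{5962}{1169691}$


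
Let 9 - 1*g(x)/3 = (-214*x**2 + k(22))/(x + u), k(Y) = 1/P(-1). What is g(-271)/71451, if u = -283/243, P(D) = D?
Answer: -1272827967/525053704 ≈ -2.4242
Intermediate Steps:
k(Y) = -1 (k(Y) = 1/(-1) = -1)
u = -283/243 (u = -283*1/243 = -283/243 ≈ -1.1646)
g(x) = 27 - 3*(-1 - 214*x**2)/(-283/243 + x) (g(x) = 27 - 3*(-214*x**2 - 1)/(x - 283/243) = 27 - 3*(-1 - 214*x**2)/(-283/243 + x))
g(-271)/71451 = (27*(-256 + 243*(-271) + 5778*(-271)**2)/(-283 + 243*(-271)))/71451 = (27*(-256 - 65853 + 5778*73441)/(-283 - 65853))*(1/71451) = (27*(-256 - 65853 + 424342098)/(-66136))*(1/71451) = (27*(-1/66136)*424275989)*(1/71451) = -11455451703/66136*1/71451 = -1272827967/525053704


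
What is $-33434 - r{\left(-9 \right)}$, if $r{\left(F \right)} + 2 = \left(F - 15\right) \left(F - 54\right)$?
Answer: $-34944$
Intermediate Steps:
$r{\left(F \right)} = -2 + \left(-54 + F\right) \left(-15 + F\right)$ ($r{\left(F \right)} = -2 + \left(F - 15\right) \left(F - 54\right) = -2 + \left(-15 + F\right) \left(-54 + F\right) = -2 + \left(-54 + F\right) \left(-15 + F\right)$)
$-33434 - r{\left(-9 \right)} = -33434 - \left(808 + \left(-9\right)^{2} - -621\right) = -33434 - \left(808 + 81 + 621\right) = -33434 - 1510 = -34944$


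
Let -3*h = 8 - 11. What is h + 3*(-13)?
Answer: -38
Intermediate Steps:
h = 1 (h = -(8 - 11)/3 = -⅓*(-3) = 1)
h + 3*(-13) = 1 + 3*(-13) = 1 - 39 = -38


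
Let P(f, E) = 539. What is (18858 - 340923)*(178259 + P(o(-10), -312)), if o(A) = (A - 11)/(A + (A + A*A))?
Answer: -57584577870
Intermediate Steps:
o(A) = (-11 + A)/(A² + 2*A) (o(A) = (-11 + A)/(A + (A + A²)) = (-11 + A)/(A² + 2*A))
(18858 - 340923)*(178259 + P(o(-10), -312)) = (18858 - 340923)*(178259 + 539) = -322065*178798 = -57584577870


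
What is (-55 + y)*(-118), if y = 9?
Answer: 5428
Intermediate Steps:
(-55 + y)*(-118) = (-55 + 9)*(-118) = -46*(-118) = 5428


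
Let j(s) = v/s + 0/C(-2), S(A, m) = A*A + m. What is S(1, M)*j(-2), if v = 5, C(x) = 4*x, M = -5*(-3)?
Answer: -40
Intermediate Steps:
M = 15
S(A, m) = m + A² (S(A, m) = A² + m = m + A²)
j(s) = 5/s (j(s) = 5/s + 0/((4*(-2))) = 5/s + 0/(-8) = 5/s + 0*(-⅛) = 5/s + 0 = 5/s)
S(1, M)*j(-2) = (15 + 1²)*(5/(-2)) = (15 + 1)*(5*(-½)) = 16*(-5/2) = -40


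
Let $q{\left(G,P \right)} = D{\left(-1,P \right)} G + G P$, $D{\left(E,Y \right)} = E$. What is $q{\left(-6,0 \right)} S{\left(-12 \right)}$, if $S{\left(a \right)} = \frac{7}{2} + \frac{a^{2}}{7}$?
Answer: $\frac{1011}{7} \approx 144.43$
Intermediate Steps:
$S{\left(a \right)} = \frac{7}{2} + \frac{a^{2}}{7}$ ($S{\left(a \right)} = 7 \cdot \frac{1}{2} + a^{2} \cdot \frac{1}{7} = \frac{7}{2} + \frac{a^{2}}{7}$)
$q{\left(G,P \right)} = - G + G P$
$q{\left(-6,0 \right)} S{\left(-12 \right)} = - 6 \left(-1 + 0\right) \left(\frac{7}{2} + \frac{\left(-12\right)^{2}}{7}\right) = \left(-6\right) \left(-1\right) \left(\frac{7}{2} + \frac{1}{7} \cdot 144\right) = 6 \left(\frac{7}{2} + \frac{144}{7}\right) = 6 \cdot \frac{337}{14} = \frac{1011}{7}$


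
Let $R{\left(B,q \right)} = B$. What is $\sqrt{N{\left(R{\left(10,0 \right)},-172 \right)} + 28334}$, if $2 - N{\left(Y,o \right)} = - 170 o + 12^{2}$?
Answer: $2 i \sqrt{262} \approx 32.373 i$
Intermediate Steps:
$N{\left(Y,o \right)} = -142 + 170 o$ ($N{\left(Y,o \right)} = 2 - \left(- 170 o + 12^{2}\right) = 2 - \left(- 170 o + 144\right) = 2 - \left(144 - 170 o\right) = 2 + \left(-144 + 170 o\right) = -142 + 170 o$)
$\sqrt{N{\left(R{\left(10,0 \right)},-172 \right)} + 28334} = \sqrt{\left(-142 + 170 \left(-172\right)\right) + 28334} = \sqrt{\left(-142 - 29240\right) + 28334} = \sqrt{-29382 + 28334} = \sqrt{-1048} = 2 i \sqrt{262}$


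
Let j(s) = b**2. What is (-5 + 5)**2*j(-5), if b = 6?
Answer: 0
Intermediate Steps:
j(s) = 36 (j(s) = 6**2 = 36)
(-5 + 5)**2*j(-5) = (-5 + 5)**2*36 = 0**2*36 = 0*36 = 0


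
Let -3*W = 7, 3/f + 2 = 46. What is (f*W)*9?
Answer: -63/44 ≈ -1.4318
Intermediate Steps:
f = 3/44 (f = 3/(-2 + 46) = 3/44 ≈ 0.068182)
W = -7/3 (W = -1/3*7 = -7/3 ≈ -2.3333)
(f*W)*9 = ((3/44)*(-7/3))*9 = -7/44*9 = -63/44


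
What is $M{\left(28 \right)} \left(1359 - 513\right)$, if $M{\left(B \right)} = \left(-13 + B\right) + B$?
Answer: $36378$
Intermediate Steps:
$M{\left(B \right)} = -13 + 2 B$
$M{\left(28 \right)} \left(1359 - 513\right) = \left(-13 + 2 \cdot 28\right) \left(1359 - 513\right) = \left(-13 + 56\right) 846 = 43 \cdot 846 = 36378$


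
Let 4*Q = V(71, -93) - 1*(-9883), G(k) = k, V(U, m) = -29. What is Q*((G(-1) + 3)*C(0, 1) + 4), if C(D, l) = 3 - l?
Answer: 19708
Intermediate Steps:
Q = 4927/2 (Q = (-29 - 1*(-9883))/4 = (-29 + 9883)/4 = (¼)*9854 = 4927/2 ≈ 2463.5)
Q*((G(-1) + 3)*C(0, 1) + 4) = 4927*((-1 + 3)*(3 - 1*1) + 4)/2 = 4927*(2*(3 - 1) + 4)/2 = 4927*(2*2 + 4)/2 = 4927*(4 + 4)/2 = (4927/2)*8 = 19708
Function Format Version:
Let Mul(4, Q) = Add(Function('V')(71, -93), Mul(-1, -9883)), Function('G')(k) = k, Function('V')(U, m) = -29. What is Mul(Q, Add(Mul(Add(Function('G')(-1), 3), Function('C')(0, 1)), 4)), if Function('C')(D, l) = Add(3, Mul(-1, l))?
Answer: 19708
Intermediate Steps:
Q = Rational(4927, 2) (Q = Mul(Rational(1, 4), Add(-29, Mul(-1, -9883))) = Mul(Rational(1, 4), Add(-29, 9883)) = Mul(Rational(1, 4), 9854) = Rational(4927, 2) ≈ 2463.5)
Mul(Q, Add(Mul(Add(Function('G')(-1), 3), Function('C')(0, 1)), 4)) = Mul(Rational(4927, 2), Add(Mul(Add(-1, 3), Add(3, Mul(-1, 1))), 4)) = Mul(Rational(4927, 2), Add(Mul(2, Add(3, -1)), 4)) = Mul(Rational(4927, 2), Add(Mul(2, 2), 4)) = Mul(Rational(4927, 2), Add(4, 4)) = Mul(Rational(4927, 2), 8) = 19708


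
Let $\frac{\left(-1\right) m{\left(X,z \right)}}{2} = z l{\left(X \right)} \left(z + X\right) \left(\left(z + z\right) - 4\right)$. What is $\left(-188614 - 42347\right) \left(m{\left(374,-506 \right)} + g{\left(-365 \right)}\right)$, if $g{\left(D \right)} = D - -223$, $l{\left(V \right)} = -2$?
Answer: $62692707459630$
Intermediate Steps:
$m{\left(X,z \right)} = 4 z \left(-4 + 2 z\right) \left(X + z\right)$ ($m{\left(X,z \right)} = - 2 z \left(-2\right) \left(z + X\right) \left(\left(z + z\right) - 4\right) = - 2 - 2 z \left(X + z\right) \left(2 z - 4\right) = - 2 - 2 z \left(X + z\right) \left(-4 + 2 z\right) = - 2 - 2 z \left(-4 + 2 z\right) \left(X + z\right) = - 2 \left(- 2 z \left(-4 + 2 z\right) \left(X + z\right)\right) = 4 z \left(-4 + 2 z\right) \left(X + z\right)$)
$g{\left(D \right)} = 223 + D$ ($g{\left(D \right)} = D + 223 = 223 + D$)
$\left(-188614 - 42347\right) \left(m{\left(374,-506 \right)} + g{\left(-365 \right)}\right) = \left(-188614 - 42347\right) \left(8 \left(-506\right) \left(\left(-506\right)^{2} - 748 - -1012 + 374 \left(-506\right)\right) + \left(223 - 365\right)\right) = - 230961 \left(8 \left(-506\right) \left(256036 - 748 + 1012 - 189244\right) - 142\right) = - 230961 \left(8 \left(-506\right) 67056 - 142\right) = - 230961 \left(-271442688 - 142\right) = \left(-230961\right) \left(-271442830\right) = 62692707459630$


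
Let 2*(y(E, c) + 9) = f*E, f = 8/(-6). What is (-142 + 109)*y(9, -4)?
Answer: 495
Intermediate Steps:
f = -4/3 (f = 8*(-⅙) = -4/3 ≈ -1.3333)
y(E, c) = -9 - 2*E/3 (y(E, c) = -9 + (-4*E/3)/2 = -9 - 2*E/3)
(-142 + 109)*y(9, -4) = (-142 + 109)*(-9 - ⅔*9) = -33*(-9 - 6) = -33*(-15) = 495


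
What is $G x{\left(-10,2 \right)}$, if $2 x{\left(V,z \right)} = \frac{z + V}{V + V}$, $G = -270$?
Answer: $-54$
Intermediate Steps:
$x{\left(V,z \right)} = \frac{V + z}{4 V}$ ($x{\left(V,z \right)} = \frac{\left(z + V\right) \frac{1}{V + V}}{2} = \frac{\left(V + z\right) \frac{1}{2 V}}{2} = \frac{\frac{1}{2} \frac{1}{V} \left(V + z\right)}{2} = \frac{V + z}{4 V}$)
$G x{\left(-10,2 \right)} = - 270 \frac{-10 + 2}{4 \left(-10\right)} = - 270 \cdot \frac{1}{4} \left(- \frac{1}{10}\right) \left(-8\right) = \left(-270\right) \frac{1}{5} = -54$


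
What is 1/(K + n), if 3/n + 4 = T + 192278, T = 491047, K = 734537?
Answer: 683321/501924557380 ≈ 1.3614e-6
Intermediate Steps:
n = 3/683321 (n = 3/(-4 + (491047 + 192278)) = 3/(-4 + 683325) = 3/683321 ≈ 4.3903e-6)
1/(K + n) = 1/(734537 + 3/683321) = 1/(501924557380/683321) = 683321/501924557380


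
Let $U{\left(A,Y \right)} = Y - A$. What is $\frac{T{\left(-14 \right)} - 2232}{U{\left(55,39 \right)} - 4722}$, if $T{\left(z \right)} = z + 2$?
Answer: $\frac{1122}{2369} \approx 0.47362$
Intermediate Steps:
$T{\left(z \right)} = 2 + z$
$\frac{T{\left(-14 \right)} - 2232}{U{\left(55,39 \right)} - 4722} = \frac{\left(2 - 14\right) - 2232}{\left(39 - 55\right) - 4722} = \frac{-12 - 2232}{\left(39 - 55\right) - 4722} = - \frac{2244}{-16 - 4722} = - \frac{2244}{-4738} = \left(-2244\right) \left(- \frac{1}{4738}\right) = \frac{1122}{2369}$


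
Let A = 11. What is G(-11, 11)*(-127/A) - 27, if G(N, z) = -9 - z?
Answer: 2243/11 ≈ 203.91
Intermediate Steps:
G(-11, 11)*(-127/A) - 27 = (-9 - 1*11)*(-127/11) - 27 = (-9 - 11)*(-127*1/11) - 27 = -20*(-127/11) - 27 = 2540/11 - 27 = 2243/11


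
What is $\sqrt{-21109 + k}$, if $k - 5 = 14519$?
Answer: $i \sqrt{6585} \approx 81.148 i$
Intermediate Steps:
$k = 14524$ ($k = 5 + 14519 = 14524$)
$\sqrt{-21109 + k} = \sqrt{-21109 + 14524} = \sqrt{-6585} = i \sqrt{6585}$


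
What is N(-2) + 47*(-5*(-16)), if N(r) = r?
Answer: 3758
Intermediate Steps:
N(-2) + 47*(-5*(-16)) = -2 + 47*(-5*(-16)) = -2 + 47*80 = -2 + 3760 = 3758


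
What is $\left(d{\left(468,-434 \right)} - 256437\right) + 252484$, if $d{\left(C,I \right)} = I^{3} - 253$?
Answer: $-81750710$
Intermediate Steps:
$d{\left(C,I \right)} = -253 + I^{3}$ ($d{\left(C,I \right)} = I^{3} - 253 = -253 + I^{3}$)
$\left(d{\left(468,-434 \right)} - 256437\right) + 252484 = \left(\left(-253 + \left(-434\right)^{3}\right) - 256437\right) + 252484 = \left(\left(-253 - 81746504\right) - 256437\right) + 252484 = \left(-81746757 - 256437\right) + 252484 = -82003194 + 252484 = -81750710$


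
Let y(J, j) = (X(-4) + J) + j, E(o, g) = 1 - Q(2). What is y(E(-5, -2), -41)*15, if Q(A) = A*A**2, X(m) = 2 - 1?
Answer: -705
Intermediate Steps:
X(m) = 1
Q(A) = A**3
E(o, g) = -7 (E(o, g) = 1 - 1*2**3 = 1 - 1*8 = 1 - 8 = -7)
y(J, j) = 1 + J + j (y(J, j) = (1 + J) + j = 1 + J + j)
y(E(-5, -2), -41)*15 = (1 - 7 - 41)*15 = -47*15 = -705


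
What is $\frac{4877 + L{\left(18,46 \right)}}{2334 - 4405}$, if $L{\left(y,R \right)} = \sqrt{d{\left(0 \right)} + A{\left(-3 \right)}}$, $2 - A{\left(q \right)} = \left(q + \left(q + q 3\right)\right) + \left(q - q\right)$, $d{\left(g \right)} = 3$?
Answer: $- \frac{4877}{2071} - \frac{2 \sqrt{5}}{2071} \approx -2.3571$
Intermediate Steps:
$A{\left(q \right)} = 2 - 5 q$ ($A{\left(q \right)} = 2 - \left(\left(q + \left(q + q 3\right)\right) + \left(q - q\right)\right) = 2 - \left(\left(q + \left(q + 3 q\right)\right) + 0\right) = 2 - \left(\left(q + 4 q\right) + 0\right) = 2 - \left(5 q + 0\right) = 2 - 5 q$)
$L{\left(y,R \right)} = 2 \sqrt{5}$ ($L{\left(y,R \right)} = \sqrt{3 + \left(2 - -15\right)} = \sqrt{3 + \left(2 + 15\right)} = \sqrt{3 + 17} = \sqrt{20} = 2 \sqrt{5}$)
$\frac{4877 + L{\left(18,46 \right)}}{2334 - 4405} = \frac{4877 + 2 \sqrt{5}}{2334 - 4405} = \frac{4877 + 2 \sqrt{5}}{-2071} = \left(4877 + 2 \sqrt{5}\right) \left(- \frac{1}{2071}\right) = - \frac{4877}{2071} - \frac{2 \sqrt{5}}{2071}$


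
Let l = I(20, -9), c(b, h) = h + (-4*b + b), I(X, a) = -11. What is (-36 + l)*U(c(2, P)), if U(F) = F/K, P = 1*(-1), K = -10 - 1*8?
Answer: -329/18 ≈ -18.278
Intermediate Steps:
K = -18 (K = -10 - 8 = -18)
P = -1
c(b, h) = h - 3*b
U(F) = -F/18 (U(F) = F/(-18) = F*(-1/18) = -F/18)
l = -11
(-36 + l)*U(c(2, P)) = (-36 - 11)*(-(-1 - 3*2)/18) = -(-47)*(-1 - 6)/18 = -(-47)*(-7)/18 = -47*7/18 = -329/18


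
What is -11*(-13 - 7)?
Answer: 220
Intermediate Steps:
-11*(-13 - 7) = -11*(-20) = 220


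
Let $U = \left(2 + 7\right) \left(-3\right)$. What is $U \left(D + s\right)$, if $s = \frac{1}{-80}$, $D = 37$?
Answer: $- \frac{79893}{80} \approx -998.66$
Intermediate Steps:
$s = - \frac{1}{80} \approx -0.0125$
$U = -27$ ($U = 9 \left(-3\right) = -27$)
$U \left(D + s\right) = - 27 \left(37 - \frac{1}{80}\right) = \left(-27\right) \frac{2959}{80} = - \frac{79893}{80}$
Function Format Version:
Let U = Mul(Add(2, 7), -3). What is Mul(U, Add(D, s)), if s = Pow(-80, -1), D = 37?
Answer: Rational(-79893, 80) ≈ -998.66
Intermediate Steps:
s = Rational(-1, 80) ≈ -0.012500
U = -27 (U = Mul(9, -3) = -27)
Mul(U, Add(D, s)) = Mul(-27, Add(37, Rational(-1, 80))) = Mul(-27, Rational(2959, 80)) = Rational(-79893, 80)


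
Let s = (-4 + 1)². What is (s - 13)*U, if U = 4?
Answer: -16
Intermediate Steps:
s = 9 (s = (-3)² = 9)
(s - 13)*U = (9 - 13)*4 = -4*4 = -16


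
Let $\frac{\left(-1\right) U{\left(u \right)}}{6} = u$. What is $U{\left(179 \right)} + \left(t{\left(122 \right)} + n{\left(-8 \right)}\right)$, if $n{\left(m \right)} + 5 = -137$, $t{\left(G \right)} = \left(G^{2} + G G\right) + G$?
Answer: $28674$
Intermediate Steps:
$t{\left(G \right)} = G + 2 G^{2}$ ($t{\left(G \right)} = \left(G^{2} + G^{2}\right) + G = 2 G^{2} + G = G + 2 G^{2}$)
$U{\left(u \right)} = - 6 u$
$n{\left(m \right)} = -142$ ($n{\left(m \right)} = -5 - 137 = -142$)
$U{\left(179 \right)} + \left(t{\left(122 \right)} + n{\left(-8 \right)}\right) = \left(-6\right) 179 - \left(142 - 122 \left(1 + 2 \cdot 122\right)\right) = -1074 - \left(142 - 122 \left(1 + 244\right)\right) = -1074 + \left(122 \cdot 245 - 142\right) = -1074 + \left(29890 - 142\right) = -1074 + 29748 = 28674$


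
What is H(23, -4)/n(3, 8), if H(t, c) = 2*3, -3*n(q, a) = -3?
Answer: 6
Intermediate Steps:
n(q, a) = 1 (n(q, a) = -⅓*(-3) = 1)
H(t, c) = 6
H(23, -4)/n(3, 8) = 6/1 = 6*1 = 6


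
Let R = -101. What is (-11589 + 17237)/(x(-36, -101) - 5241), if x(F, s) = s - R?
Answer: -5648/5241 ≈ -1.0777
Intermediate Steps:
x(F, s) = 101 + s (x(F, s) = s - 1*(-101) = s + 101 = 101 + s)
(-11589 + 17237)/(x(-36, -101) - 5241) = (-11589 + 17237)/((101 - 101) - 5241) = 5648/(0 - 5241) = 5648/(-5241) = 5648*(-1/5241) = -5648/5241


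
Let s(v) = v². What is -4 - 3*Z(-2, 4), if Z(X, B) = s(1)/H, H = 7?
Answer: -31/7 ≈ -4.4286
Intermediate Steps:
Z(X, B) = ⅐ (Z(X, B) = 1²/7 = 1*(⅐) = ⅐)
-4 - 3*Z(-2, 4) = -4 - 3*⅐ = -4 - 3/7 = -31/7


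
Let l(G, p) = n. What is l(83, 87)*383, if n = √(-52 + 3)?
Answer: 2681*I ≈ 2681.0*I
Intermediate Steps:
n = 7*I (n = √(-49) = 7*I ≈ 7.0*I)
l(G, p) = 7*I
l(83, 87)*383 = (7*I)*383 = 2681*I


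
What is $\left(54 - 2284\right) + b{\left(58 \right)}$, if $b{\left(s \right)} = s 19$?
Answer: $-1128$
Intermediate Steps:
$b{\left(s \right)} = 19 s$
$\left(54 - 2284\right) + b{\left(58 \right)} = \left(54 - 2284\right) + 19 \cdot 58 = \left(54 - 2284\right) + 1102 = -2230 + 1102 = -1128$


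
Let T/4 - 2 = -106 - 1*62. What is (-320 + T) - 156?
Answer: -1140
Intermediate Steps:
T = -664 (T = 8 + 4*(-106 - 1*62) = 8 + 4*(-106 - 62) = 8 + 4*(-168) = 8 - 672 = -664)
(-320 + T) - 156 = (-320 - 664) - 156 = -984 - 156 = -1140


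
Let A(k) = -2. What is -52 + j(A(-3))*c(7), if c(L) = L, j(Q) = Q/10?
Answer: -267/5 ≈ -53.400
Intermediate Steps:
j(Q) = Q/10 (j(Q) = Q*(1/10) = Q/10)
-52 + j(A(-3))*c(7) = -52 + ((1/10)*(-2))*7 = -52 - 1/5*7 = -52 - 7/5 = -267/5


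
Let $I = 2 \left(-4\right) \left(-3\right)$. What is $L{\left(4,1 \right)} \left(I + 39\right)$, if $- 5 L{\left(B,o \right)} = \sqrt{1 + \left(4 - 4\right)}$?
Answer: $- \frac{63}{5} \approx -12.6$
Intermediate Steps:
$I = 24$ ($I = \left(-8\right) \left(-3\right) = 24$)
$L{\left(B,o \right)} = - \frac{1}{5}$ ($L{\left(B,o \right)} = - \frac{\sqrt{1 + \left(4 - 4\right)}}{5} = - \frac{\sqrt{1 + 0}}{5} = - \frac{\sqrt{1}}{5} = \left(- \frac{1}{5}\right) 1 = - \frac{1}{5}$)
$L{\left(4,1 \right)} \left(I + 39\right) = - \frac{24 + 39}{5} = \left(- \frac{1}{5}\right) 63 = - \frac{63}{5}$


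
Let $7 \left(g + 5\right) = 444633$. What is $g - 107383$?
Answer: $-43869$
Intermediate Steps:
$g = 63514$ ($g = -5 + \frac{1}{7} \cdot 444633 = -5 + 63519 = 63514$)
$g - 107383 = 63514 - 107383 = -43869$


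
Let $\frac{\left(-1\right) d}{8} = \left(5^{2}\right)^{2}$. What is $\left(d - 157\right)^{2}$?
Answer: $26594649$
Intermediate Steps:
$d = -5000$ ($d = - 8 \left(5^{2}\right)^{2} = - 8 \cdot 25^{2} = \left(-8\right) 625 = -5000$)
$\left(d - 157\right)^{2} = \left(-5000 - 157\right)^{2} = \left(-5157\right)^{2} = 26594649$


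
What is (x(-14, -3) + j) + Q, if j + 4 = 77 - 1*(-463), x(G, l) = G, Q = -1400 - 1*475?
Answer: -1353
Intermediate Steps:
Q = -1875 (Q = -1400 - 475 = -1875)
j = 536 (j = -4 + (77 - 1*(-463)) = -4 + (77 + 463) = -4 + 540 = 536)
(x(-14, -3) + j) + Q = (-14 + 536) - 1875 = 522 - 1875 = -1353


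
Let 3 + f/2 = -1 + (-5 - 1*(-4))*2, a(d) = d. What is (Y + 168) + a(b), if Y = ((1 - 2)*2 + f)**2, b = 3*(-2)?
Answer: 358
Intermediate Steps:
b = -6
f = -12 (f = -6 + 2*(-1 + (-5 - 1*(-4))*2) = -6 + 2*(-1 + (-5 + 4)*2) = -6 + 2*(-1 - 1*2) = -6 + 2*(-1 - 2) = -6 + 2*(-3) = -6 - 6 = -12)
Y = 196 (Y = ((1 - 2)*2 - 12)**2 = (-1*2 - 12)**2 = (-2 - 12)**2 = (-14)**2 = 196)
(Y + 168) + a(b) = (196 + 168) - 6 = 364 - 6 = 358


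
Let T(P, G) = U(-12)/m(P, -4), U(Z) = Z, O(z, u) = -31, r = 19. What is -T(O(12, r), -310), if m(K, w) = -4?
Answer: -3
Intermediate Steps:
T(P, G) = 3 (T(P, G) = -12/(-4) = -12*(-¼) = 3)
-T(O(12, r), -310) = -1*3 = -3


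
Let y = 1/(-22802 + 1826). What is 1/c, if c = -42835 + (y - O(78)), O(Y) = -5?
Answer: -20976/898402081 ≈ -2.3348e-5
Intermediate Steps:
y = -1/20976 (y = 1/(-20976) = -1/20976 ≈ -4.7674e-5)
c = -898402081/20976 (c = -42835 + (-1/20976 - 1*(-5)) = -42835 + (-1/20976 + 5) = -42835 + 104879/20976 = -898402081/20976 ≈ -42830.)
1/c = 1/(-898402081/20976) = -20976/898402081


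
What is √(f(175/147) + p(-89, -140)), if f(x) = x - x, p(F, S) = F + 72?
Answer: I*√17 ≈ 4.1231*I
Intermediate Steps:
p(F, S) = 72 + F
f(x) = 0
√(f(175/147) + p(-89, -140)) = √(0 + (72 - 89)) = √(0 - 17) = √(-17) = I*√17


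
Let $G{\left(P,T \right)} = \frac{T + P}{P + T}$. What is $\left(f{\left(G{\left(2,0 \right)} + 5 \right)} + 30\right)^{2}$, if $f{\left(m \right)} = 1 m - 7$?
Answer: $841$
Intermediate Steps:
$G{\left(P,T \right)} = 1$ ($G{\left(P,T \right)} = \frac{P + T}{P + T} = 1$)
$f{\left(m \right)} = -7 + m$ ($f{\left(m \right)} = m - 7 = -7 + m$)
$\left(f{\left(G{\left(2,0 \right)} + 5 \right)} + 30\right)^{2} = \left(\left(-7 + \left(1 + 5\right)\right) + 30\right)^{2} = \left(\left(-7 + 6\right) + 30\right)^{2} = \left(-1 + 30\right)^{2} = 29^{2} = 841$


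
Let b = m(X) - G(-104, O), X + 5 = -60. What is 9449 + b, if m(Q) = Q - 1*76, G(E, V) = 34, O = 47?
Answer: 9274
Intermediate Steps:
X = -65 (X = -5 - 60 = -65)
m(Q) = -76 + Q (m(Q) = Q - 76 = -76 + Q)
b = -175 (b = (-76 - 65) - 1*34 = -141 - 34 = -175)
9449 + b = 9449 - 175 = 9274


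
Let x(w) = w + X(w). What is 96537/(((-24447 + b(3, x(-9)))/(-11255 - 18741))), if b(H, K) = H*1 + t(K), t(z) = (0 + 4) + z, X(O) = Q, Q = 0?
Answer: 2895723852/24449 ≈ 1.1844e+5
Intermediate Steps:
X(O) = 0
t(z) = 4 + z
x(w) = w (x(w) = w + 0 = w)
b(H, K) = 4 + H + K (b(H, K) = H*1 + (4 + K) = H + (4 + K) = 4 + H + K)
96537/(((-24447 + b(3, x(-9)))/(-11255 - 18741))) = 96537/(((-24447 + (4 + 3 - 9))/(-11255 - 18741))) = 96537/(((-24447 - 2)/(-29996))) = 96537/((-24449*(-1/29996))) = 96537/(24449/29996) = 96537*(29996/24449) = 2895723852/24449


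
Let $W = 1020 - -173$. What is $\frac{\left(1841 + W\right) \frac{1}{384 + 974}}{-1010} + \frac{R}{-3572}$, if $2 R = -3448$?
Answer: $\frac{294220809}{612410470} \approx 0.48043$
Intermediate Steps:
$R = -1724$ ($R = \frac{1}{2} \left(-3448\right) = -1724$)
$W = 1193$ ($W = 1020 + 173 = 1193$)
$\frac{\left(1841 + W\right) \frac{1}{384 + 974}}{-1010} + \frac{R}{-3572} = \frac{\left(1841 + 1193\right) \frac{1}{384 + 974}}{-1010} - \frac{1724}{-3572} = \frac{3034}{1358} \left(- \frac{1}{1010}\right) - - \frac{431}{893} = 3034 \cdot \frac{1}{1358} \left(- \frac{1}{1010}\right) + \frac{431}{893} = \frac{1517}{679} \left(- \frac{1}{1010}\right) + \frac{431}{893} = - \frac{1517}{685790} + \frac{431}{893} = \frac{294220809}{612410470}$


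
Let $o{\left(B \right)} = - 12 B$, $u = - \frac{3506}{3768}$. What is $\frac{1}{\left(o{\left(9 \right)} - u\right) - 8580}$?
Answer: $- \frac{1884}{16366439} \approx -0.00011511$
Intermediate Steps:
$u = - \frac{1753}{1884}$ ($u = \left(-3506\right) \frac{1}{3768} = - \frac{1753}{1884} \approx -0.93047$)
$\frac{1}{\left(o{\left(9 \right)} - u\right) - 8580} = \frac{1}{\left(\left(-12\right) 9 - - \frac{1753}{1884}\right) - 8580} = \frac{1}{\left(-108 + \frac{1753}{1884}\right) - 8580} = \frac{1}{- \frac{201719}{1884} - 8580} = \frac{1}{- \frac{16366439}{1884}} = - \frac{1884}{16366439}$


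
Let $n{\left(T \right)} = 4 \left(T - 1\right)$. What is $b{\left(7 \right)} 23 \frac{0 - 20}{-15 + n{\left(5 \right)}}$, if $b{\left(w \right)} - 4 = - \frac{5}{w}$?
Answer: $- \frac{10580}{7} \approx -1511.4$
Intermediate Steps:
$b{\left(w \right)} = 4 - \frac{5}{w}$
$n{\left(T \right)} = -4 + 4 T$ ($n{\left(T \right)} = 4 \left(-1 + T\right) = -4 + 4 T$)
$b{\left(7 \right)} 23 \frac{0 - 20}{-15 + n{\left(5 \right)}} = \left(4 - \frac{5}{7}\right) 23 \frac{0 - 20}{-15 + \left(-4 + 4 \cdot 5\right)} = \left(4 - \frac{5}{7}\right) 23 \left(- \frac{20}{-15 + \left(-4 + 20\right)}\right) = \left(4 - \frac{5}{7}\right) 23 \left(- \frac{20}{-15 + 16}\right) = \frac{23}{7} \cdot 23 \left(- \frac{20}{1}\right) = \frac{529 \left(\left(-20\right) 1\right)}{7} = \frac{529}{7} \left(-20\right) = - \frac{10580}{7}$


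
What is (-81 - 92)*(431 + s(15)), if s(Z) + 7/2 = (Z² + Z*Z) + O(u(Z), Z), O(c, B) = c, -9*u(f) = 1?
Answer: -2732189/18 ≈ -1.5179e+5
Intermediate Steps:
u(f) = -⅑ (u(f) = -⅑*1 = -⅑)
s(Z) = -65/18 + 2*Z² (s(Z) = -7/2 + ((Z² + Z*Z) - ⅑) = -7/2 + ((Z² + Z²) - ⅑) = -7/2 + (2*Z² - ⅑) = -7/2 + (-⅑ + 2*Z²) = -65/18 + 2*Z²)
(-81 - 92)*(431 + s(15)) = (-81 - 92)*(431 + (-65/18 + 2*15²)) = -173*(431 + (-65/18 + 2*225)) = -173*(431 + (-65/18 + 450)) = -173*(431 + 8035/18) = -173*15793/18 = -2732189/18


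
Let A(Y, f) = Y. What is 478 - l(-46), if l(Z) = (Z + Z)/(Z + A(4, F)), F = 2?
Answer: 9992/21 ≈ 475.81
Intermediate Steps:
l(Z) = 2*Z/(4 + Z) (l(Z) = (Z + Z)/(Z + 4) = (2*Z)/(4 + Z) = 2*Z/(4 + Z))
478 - l(-46) = 478 - 2*(-46)/(4 - 46) = 478 - 2*(-46)/(-42) = 478 - 2*(-46)*(-1)/42 = 478 - 1*46/21 = 478 - 46/21 = 9992/21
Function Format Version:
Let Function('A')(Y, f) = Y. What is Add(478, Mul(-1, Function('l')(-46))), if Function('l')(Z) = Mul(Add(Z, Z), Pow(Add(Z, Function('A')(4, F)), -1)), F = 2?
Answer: Rational(9992, 21) ≈ 475.81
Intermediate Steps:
Function('l')(Z) = Mul(2, Z, Pow(Add(4, Z), -1)) (Function('l')(Z) = Mul(Add(Z, Z), Pow(Add(Z, 4), -1)) = Mul(Mul(2, Z), Pow(Add(4, Z), -1)) = Mul(2, Z, Pow(Add(4, Z), -1)))
Add(478, Mul(-1, Function('l')(-46))) = Add(478, Mul(-1, Mul(2, -46, Pow(Add(4, -46), -1)))) = Add(478, Mul(-1, Mul(2, -46, Pow(-42, -1)))) = Add(478, Mul(-1, Mul(2, -46, Rational(-1, 42)))) = Add(478, Mul(-1, Rational(46, 21))) = Add(478, Rational(-46, 21)) = Rational(9992, 21)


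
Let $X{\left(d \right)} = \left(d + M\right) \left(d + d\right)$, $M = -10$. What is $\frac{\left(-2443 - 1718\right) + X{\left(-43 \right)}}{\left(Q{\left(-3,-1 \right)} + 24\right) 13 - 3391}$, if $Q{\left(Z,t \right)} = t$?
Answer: $- \frac{397}{3092} \approx -0.1284$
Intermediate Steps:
$X{\left(d \right)} = 2 d \left(-10 + d\right)$ ($X{\left(d \right)} = \left(d - 10\right) \left(d + d\right) = \left(-10 + d\right) 2 d = 2 d \left(-10 + d\right)$)
$\frac{\left(-2443 - 1718\right) + X{\left(-43 \right)}}{\left(Q{\left(-3,-1 \right)} + 24\right) 13 - 3391} = \frac{\left(-2443 - 1718\right) + 2 \left(-43\right) \left(-10 - 43\right)}{\left(-1 + 24\right) 13 - 3391} = \frac{\left(-2443 - 1718\right) + 2 \left(-43\right) \left(-53\right)}{23 \cdot 13 - 3391} = \frac{-4161 + 4558}{299 - 3391} = \frac{397}{-3092} = 397 \left(- \frac{1}{3092}\right) = - \frac{397}{3092}$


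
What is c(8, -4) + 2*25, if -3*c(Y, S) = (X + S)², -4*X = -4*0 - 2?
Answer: 551/12 ≈ 45.917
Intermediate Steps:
X = ½ (X = -(-4*0 - 2)/4 = -(0 - 2)/4 = -¼*(-2) = ½ ≈ 0.50000)
c(Y, S) = -(½ + S)²/3
c(8, -4) + 2*25 = -(1 + 2*(-4))²/12 + 2*25 = -(1 - 8)²/12 + 50 = -1/12*(-7)² + 50 = -1/12*49 + 50 = -49/12 + 50 = 551/12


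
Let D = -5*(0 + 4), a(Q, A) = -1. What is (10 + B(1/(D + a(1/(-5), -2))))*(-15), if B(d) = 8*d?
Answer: -1010/7 ≈ -144.29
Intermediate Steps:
D = -20 (D = -5*4 = -20)
(10 + B(1/(D + a(1/(-5), -2))))*(-15) = (10 + 8/(-20 - 1))*(-15) = (10 + 8/(-21))*(-15) = (10 + 8*(-1/21))*(-15) = (10 - 8/21)*(-15) = (202/21)*(-15) = -1010/7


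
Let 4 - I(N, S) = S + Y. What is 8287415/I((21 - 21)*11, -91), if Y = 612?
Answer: -8287415/517 ≈ -16030.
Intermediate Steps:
I(N, S) = -608 - S (I(N, S) = 4 - (S + 612) = 4 - (612 + S) = 4 + (-612 - S) = -608 - S)
8287415/I((21 - 21)*11, -91) = 8287415/(-608 - 1*(-91)) = 8287415/(-608 + 91) = 8287415/(-517) = 8287415*(-1/517) = -8287415/517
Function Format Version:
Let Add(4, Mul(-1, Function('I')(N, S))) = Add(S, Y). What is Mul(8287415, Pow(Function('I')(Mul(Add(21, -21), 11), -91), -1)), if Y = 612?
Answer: Rational(-8287415, 517) ≈ -16030.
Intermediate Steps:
Function('I')(N, S) = Add(-608, Mul(-1, S)) (Function('I')(N, S) = Add(4, Mul(-1, Add(S, 612))) = Add(4, Mul(-1, Add(612, S))) = Add(4, Add(-612, Mul(-1, S))) = Add(-608, Mul(-1, S)))
Mul(8287415, Pow(Function('I')(Mul(Add(21, -21), 11), -91), -1)) = Mul(8287415, Pow(Add(-608, Mul(-1, -91)), -1)) = Mul(8287415, Pow(Add(-608, 91), -1)) = Mul(8287415, Pow(-517, -1)) = Mul(8287415, Rational(-1, 517)) = Rational(-8287415, 517)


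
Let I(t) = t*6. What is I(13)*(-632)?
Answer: -49296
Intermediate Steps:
I(t) = 6*t
I(13)*(-632) = (6*13)*(-632) = 78*(-632) = -49296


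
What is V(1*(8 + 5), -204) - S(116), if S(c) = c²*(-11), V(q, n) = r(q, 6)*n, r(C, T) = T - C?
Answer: 149444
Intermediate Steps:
V(q, n) = n*(6 - q) (V(q, n) = (6 - q)*n = n*(6 - q))
S(c) = -11*c²
V(1*(8 + 5), -204) - S(116) = -204*(6 - (8 + 5)) - (-11)*116² = -204*(6 - 13) - (-11)*13456 = -204*(6 - 1*13) - 1*(-148016) = -204*(6 - 13) + 148016 = -204*(-7) + 148016 = 1428 + 148016 = 149444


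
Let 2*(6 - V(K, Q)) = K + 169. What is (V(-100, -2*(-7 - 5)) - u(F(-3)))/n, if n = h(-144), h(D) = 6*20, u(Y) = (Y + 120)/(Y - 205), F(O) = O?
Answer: -149/640 ≈ -0.23281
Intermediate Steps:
V(K, Q) = -157/2 - K/2 (V(K, Q) = 6 - (K + 169)/2 = 6 - (169 + K)/2 = 6 + (-169/2 - K/2) = -157/2 - K/2)
u(Y) = (120 + Y)/(-205 + Y)
h(D) = 120
n = 120
(V(-100, -2*(-7 - 5)) - u(F(-3)))/n = ((-157/2 - ½*(-100)) - (120 - 3)/(-205 - 3))/120 = ((-157/2 + 50) - 117/(-208))*(1/120) = (-57/2 - (-1)*117/208)*(1/120) = (-57/2 - 1*(-9/16))*(1/120) = (-57/2 + 9/16)*(1/120) = -447/16*1/120 = -149/640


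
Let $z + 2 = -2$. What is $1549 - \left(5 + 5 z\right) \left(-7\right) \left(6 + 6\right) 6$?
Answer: $-6011$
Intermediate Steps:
$z = -4$ ($z = -2 - 2 = -4$)
$1549 - \left(5 + 5 z\right) \left(-7\right) \left(6 + 6\right) 6 = 1549 - \left(5 + 5 \left(-4\right)\right) \left(-7\right) \left(6 + 6\right) 6 = 1549 - \left(5 - 20\right) \left(-7\right) 12 \cdot 6 = 1549 - \left(-15\right) \left(-7\right) 72 = 1549 - 105 \cdot 72 = 1549 - 7560 = -6011$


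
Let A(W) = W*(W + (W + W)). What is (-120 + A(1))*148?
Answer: -17316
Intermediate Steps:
A(W) = 3*W**2 (A(W) = W*(W + 2*W) = W*(3*W) = 3*W**2)
(-120 + A(1))*148 = (-120 + 3*1**2)*148 = (-120 + 3*1)*148 = (-120 + 3)*148 = -117*148 = -17316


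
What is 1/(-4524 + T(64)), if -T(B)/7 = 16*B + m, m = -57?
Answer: -1/11293 ≈ -8.8550e-5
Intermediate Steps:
T(B) = 399 - 112*B (T(B) = -7*(16*B - 57) = -7*(-57 + 16*B) = 399 - 112*B)
1/(-4524 + T(64)) = 1/(-4524 + (399 - 112*64)) = 1/(-4524 + (399 - 7168)) = 1/(-4524 - 6769) = 1/(-11293) = -1/11293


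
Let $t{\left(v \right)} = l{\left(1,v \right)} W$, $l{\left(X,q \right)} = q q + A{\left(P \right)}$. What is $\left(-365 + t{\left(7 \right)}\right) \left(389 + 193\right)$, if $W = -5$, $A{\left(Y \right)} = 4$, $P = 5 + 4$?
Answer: $-366660$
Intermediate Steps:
$P = 9$
$l{\left(X,q \right)} = 4 + q^{2}$ ($l{\left(X,q \right)} = q q + 4 = q^{2} + 4 = 4 + q^{2}$)
$t{\left(v \right)} = -20 - 5 v^{2}$ ($t{\left(v \right)} = \left(4 + v^{2}\right) \left(-5\right) = -20 - 5 v^{2}$)
$\left(-365 + t{\left(7 \right)}\right) \left(389 + 193\right) = \left(-365 - \left(20 + 5 \cdot 7^{2}\right)\right) \left(389 + 193\right) = \left(-365 - 265\right) 582 = \left(-630\right) 582 = -366660$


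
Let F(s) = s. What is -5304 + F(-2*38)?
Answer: -5380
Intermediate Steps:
-5304 + F(-2*38) = -5304 - 2*38 = -5304 - 76 = -5380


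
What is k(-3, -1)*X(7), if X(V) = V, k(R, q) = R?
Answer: -21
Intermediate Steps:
k(-3, -1)*X(7) = -3*7 = -21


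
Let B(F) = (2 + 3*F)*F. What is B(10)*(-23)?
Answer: -7360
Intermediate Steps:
B(F) = F*(2 + 3*F)
B(10)*(-23) = (10*(2 + 3*10))*(-23) = (10*(2 + 30))*(-23) = (10*32)*(-23) = 320*(-23) = -7360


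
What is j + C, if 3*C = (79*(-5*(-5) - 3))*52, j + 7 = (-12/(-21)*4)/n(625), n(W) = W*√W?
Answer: 9882578173/328125 ≈ 30118.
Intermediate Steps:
n(W) = W^(3/2)
j = -765609/109375 (j = -7 + (-12/(-21)*4)/(625^(3/2)) = -7 + (-12*(-1/21)*4)/15625 = -7 + ((4/7)*4)*(1/15625) = -7 + (16/7)*(1/15625) = -7 + 16/109375 = -765609/109375 ≈ -6.9999)
C = 90376/3 (C = ((79*(-5*(-5) - 3))*52)/3 = ((79*(25 - 3))*52)/3 = ((79*22)*52)/3 = (1738*52)/3 = (⅓)*90376 = 90376/3 ≈ 30125.)
j + C = -765609/109375 + 90376/3 = 9882578173/328125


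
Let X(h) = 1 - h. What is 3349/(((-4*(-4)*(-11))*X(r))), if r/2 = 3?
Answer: 3349/880 ≈ 3.8057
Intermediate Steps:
r = 6 (r = 2*3 = 6)
3349/(((-4*(-4)*(-11))*X(r))) = 3349/(((-4*(-4)*(-11))*(1 - 1*6))) = 3349/(((16*(-11))*(1 - 6))) = 3349/((-176*(-5))) = 3349/880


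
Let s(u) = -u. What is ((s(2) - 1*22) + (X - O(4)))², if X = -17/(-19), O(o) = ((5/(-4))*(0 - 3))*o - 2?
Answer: 470596/361 ≈ 1303.6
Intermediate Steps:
O(o) = -2 + 15*o/4 (O(o) = ((5*(-¼))*(-3))*o - 2 = (-5/4*(-3))*o - 2 = 15*o/4 - 2 = -2 + 15*o/4)
X = 17/19 (X = -17*(-1/19) = 17/19 ≈ 0.89474)
((s(2) - 1*22) + (X - O(4)))² = ((-1*2 - 1*22) + (17/19 - (-2 + (15/4)*4)))² = ((-2 - 22) + (17/19 - (-2 + 15)))² = (-24 + (17/19 - 1*13))² = (-24 + (17/19 - 13))² = (-24 - 230/19)² = (-686/19)² = 470596/361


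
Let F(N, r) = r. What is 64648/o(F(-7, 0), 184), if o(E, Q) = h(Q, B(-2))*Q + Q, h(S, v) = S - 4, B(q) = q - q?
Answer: 8081/4163 ≈ 1.9411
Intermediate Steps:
B(q) = 0
h(S, v) = -4 + S
o(E, Q) = Q + Q*(-4 + Q) (o(E, Q) = (-4 + Q)*Q + Q = Q*(-4 + Q) + Q = Q + Q*(-4 + Q))
64648/o(F(-7, 0), 184) = 64648/((184*(-3 + 184))) = 64648/((184*181)) = 64648/33304 = 64648*(1/33304) = 8081/4163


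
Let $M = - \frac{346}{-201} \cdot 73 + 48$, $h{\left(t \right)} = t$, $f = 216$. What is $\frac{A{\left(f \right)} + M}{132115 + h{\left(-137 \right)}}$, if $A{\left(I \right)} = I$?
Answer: $\frac{39161}{13263789} \approx 0.0029525$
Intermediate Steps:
$M = \frac{34906}{201}$ ($M = \left(-346\right) \left(- \frac{1}{201}\right) 73 + 48 = \frac{346}{201} \cdot 73 + 48 = \frac{25258}{201} + 48 = \frac{34906}{201} \approx 173.66$)
$\frac{A{\left(f \right)} + M}{132115 + h{\left(-137 \right)}} = \frac{216 + \frac{34906}{201}}{132115 - 137} = \frac{78322}{201 \cdot 131978} = \frac{78322}{201} \cdot \frac{1}{131978} = \frac{39161}{13263789}$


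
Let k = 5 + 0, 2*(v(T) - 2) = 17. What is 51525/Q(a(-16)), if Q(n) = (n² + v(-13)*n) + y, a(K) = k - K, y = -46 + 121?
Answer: 34350/491 ≈ 69.959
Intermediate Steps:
v(T) = 21/2 (v(T) = 2 + (½)*17 = 2 + 17/2 = 21/2)
k = 5
y = 75
a(K) = 5 - K
Q(n) = 75 + n² + 21*n/2 (Q(n) = (n² + 21*n/2) + 75 = 75 + n² + 21*n/2)
51525/Q(a(-16)) = 51525/(75 + (5 - 1*(-16))² + 21*(5 - 1*(-16))/2) = 51525/(75 + (5 + 16)² + 21*(5 + 16)/2) = 51525/(75 + 21² + (21/2)*21) = 51525/(75 + 441 + 441/2) = 51525/(1473/2) = 51525*(2/1473) = 34350/491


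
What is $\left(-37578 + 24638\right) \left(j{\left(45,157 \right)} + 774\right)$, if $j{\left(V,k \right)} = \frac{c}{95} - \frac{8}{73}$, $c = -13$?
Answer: $- \frac{13887158828}{1387} \approx -1.0012 \cdot 10^{7}$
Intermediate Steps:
$j{\left(V,k \right)} = - \frac{1709}{6935}$ ($j{\left(V,k \right)} = - \frac{13}{95} - \frac{8}{73} = - \frac{1709}{6935}$)
$\left(-37578 + 24638\right) \left(j{\left(45,157 \right)} + 774\right) = \left(-37578 + 24638\right) \left(- \frac{1709}{6935} + 774\right) = \left(-12940\right) \frac{5365981}{6935} = - \frac{13887158828}{1387}$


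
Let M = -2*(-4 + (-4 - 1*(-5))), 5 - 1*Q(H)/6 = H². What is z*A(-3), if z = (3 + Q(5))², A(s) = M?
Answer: 82134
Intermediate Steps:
Q(H) = 30 - 6*H²
M = 6 (M = -2*(-4 + (-4 + 5)) = -2*(-4 + 1) = -2*(-3) = 6)
A(s) = 6
z = 13689 (z = (3 + (30 - 6*5²))² = (3 + (30 - 6*25))² = (3 + (30 - 150))² = (3 - 120)² = (-117)² = 13689)
z*A(-3) = 13689*6 = 82134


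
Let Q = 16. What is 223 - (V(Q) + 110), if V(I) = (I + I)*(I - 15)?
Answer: 81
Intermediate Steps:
V(I) = 2*I*(-15 + I) (V(I) = (2*I)*(-15 + I) = 2*I*(-15 + I))
223 - (V(Q) + 110) = 223 - (2*16*(-15 + 16) + 110) = 223 - (2*16*1 + 110) = 223 - (32 + 110) = 223 - 1*142 = 223 - 142 = 81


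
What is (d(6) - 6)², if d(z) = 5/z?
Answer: 961/36 ≈ 26.694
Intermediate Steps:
(d(6) - 6)² = (5/6 - 6)² = (5*(⅙) - 6)² = (⅚ - 6)² = (-31/6)² = 961/36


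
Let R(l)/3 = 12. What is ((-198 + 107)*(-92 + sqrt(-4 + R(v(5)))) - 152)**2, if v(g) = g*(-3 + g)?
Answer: 67833392 - 5984160*sqrt(2) ≈ 5.9370e+7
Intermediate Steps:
R(l) = 36 (R(l) = 3*12 = 36)
((-198 + 107)*(-92 + sqrt(-4 + R(v(5)))) - 152)**2 = ((-198 + 107)*(-92 + sqrt(-4 + 36)) - 152)**2 = (-91*(-92 + sqrt(32)) - 152)**2 = (-91*(-92 + 4*sqrt(2)) - 152)**2 = ((8372 - 364*sqrt(2)) - 152)**2 = (8220 - 364*sqrt(2))**2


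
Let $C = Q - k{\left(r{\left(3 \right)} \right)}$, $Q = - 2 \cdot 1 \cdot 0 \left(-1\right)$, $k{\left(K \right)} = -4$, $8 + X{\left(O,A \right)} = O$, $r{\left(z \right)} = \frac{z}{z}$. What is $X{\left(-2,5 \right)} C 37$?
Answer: $-1480$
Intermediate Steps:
$r{\left(z \right)} = 1$
$X{\left(O,A \right)} = -8 + O$
$Q = 0$ ($Q = \left(-2\right) 0 \left(-1\right) = 0 \left(-1\right) = 0$)
$C = 4$ ($C = 0 - -4 = 0 + 4 = 4$)
$X{\left(-2,5 \right)} C 37 = \left(-8 - 2\right) 4 \cdot 37 = \left(-10\right) 4 \cdot 37 = \left(-40\right) 37 = -1480$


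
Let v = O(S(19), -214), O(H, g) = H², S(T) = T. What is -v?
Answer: -361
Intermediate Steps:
v = 361 (v = 19² = 361)
-v = -1*361 = -361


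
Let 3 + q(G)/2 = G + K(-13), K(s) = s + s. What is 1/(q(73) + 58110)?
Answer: 1/58198 ≈ 1.7183e-5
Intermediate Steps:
K(s) = 2*s
q(G) = -58 + 2*G (q(G) = -6 + 2*(G + 2*(-13)) = -6 + 2*(G - 26) = -6 + 2*(-26 + G) = -6 + (-52 + 2*G) = -58 + 2*G)
1/(q(73) + 58110) = 1/((-58 + 2*73) + 58110) = 1/((-58 + 146) + 58110) = 1/(88 + 58110) = 1/58198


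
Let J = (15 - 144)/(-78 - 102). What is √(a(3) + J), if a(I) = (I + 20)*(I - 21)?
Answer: I*√371955/30 ≈ 20.329*I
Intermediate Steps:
a(I) = (-21 + I)*(20 + I) (a(I) = (20 + I)*(-21 + I) = (-21 + I)*(20 + I))
J = 43/60 (J = -129/(-180) = -129*(-1/180) = 43/60 ≈ 0.71667)
√(a(3) + J) = √((-420 + 3² - 1*3) + 43/60) = √((-420 + 9 - 3) + 43/60) = √(-414 + 43/60) = √(-24797/60) = I*√371955/30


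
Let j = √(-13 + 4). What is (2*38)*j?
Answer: 228*I ≈ 228.0*I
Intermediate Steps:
j = 3*I (j = √(-9) = 3*I ≈ 3.0*I)
(2*38)*j = (2*38)*(3*I) = 76*(3*I) = 228*I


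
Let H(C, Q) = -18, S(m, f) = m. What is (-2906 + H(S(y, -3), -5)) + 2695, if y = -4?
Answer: -229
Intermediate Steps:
(-2906 + H(S(y, -3), -5)) + 2695 = (-2906 - 18) + 2695 = -2924 + 2695 = -229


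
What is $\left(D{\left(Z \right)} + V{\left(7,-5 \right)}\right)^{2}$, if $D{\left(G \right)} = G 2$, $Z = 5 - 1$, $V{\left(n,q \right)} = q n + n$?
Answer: $400$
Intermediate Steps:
$V{\left(n,q \right)} = n + n q$ ($V{\left(n,q \right)} = n q + n = n + n q$)
$Z = 4$ ($Z = 5 - 1 = 4$)
$D{\left(G \right)} = 2 G$
$\left(D{\left(Z \right)} + V{\left(7,-5 \right)}\right)^{2} = \left(2 \cdot 4 + 7 \left(1 - 5\right)\right)^{2} = \left(8 + 7 \left(-4\right)\right)^{2} = \left(8 - 28\right)^{2} = \left(-20\right)^{2} = 400$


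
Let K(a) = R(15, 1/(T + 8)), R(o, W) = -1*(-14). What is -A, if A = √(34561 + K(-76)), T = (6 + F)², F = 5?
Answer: -5*√1383 ≈ -185.94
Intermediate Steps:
T = 121 (T = (6 + 5)² = 11² = 121)
R(o, W) = 14
K(a) = 14
A = 5*√1383 (A = √(34561 + 14) = √34575 = 5*√1383 ≈ 185.94)
-A = -5*√1383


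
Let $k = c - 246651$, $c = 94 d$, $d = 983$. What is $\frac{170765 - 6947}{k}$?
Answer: $- \frac{163818}{154249} \approx -1.062$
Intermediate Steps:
$c = 92402$ ($c = 94 \cdot 983 = 92402$)
$k = -154249$ ($k = 92402 - 246651 = -154249$)
$\frac{170765 - 6947}{k} = \frac{170765 - 6947}{-154249} = 163818 \left(- \frac{1}{154249}\right) = - \frac{163818}{154249}$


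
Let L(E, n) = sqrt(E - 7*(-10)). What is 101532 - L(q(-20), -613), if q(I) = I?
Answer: 101532 - 5*sqrt(2) ≈ 1.0152e+5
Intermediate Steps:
L(E, n) = sqrt(70 + E) (L(E, n) = sqrt(E + 70) = sqrt(70 + E))
101532 - L(q(-20), -613) = 101532 - sqrt(70 - 20) = 101532 - sqrt(50) = 101532 - 5*sqrt(2)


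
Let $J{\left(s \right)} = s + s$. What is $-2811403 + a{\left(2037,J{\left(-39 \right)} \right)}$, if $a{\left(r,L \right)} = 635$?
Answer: $-2810768$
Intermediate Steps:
$J{\left(s \right)} = 2 s$
$-2811403 + a{\left(2037,J{\left(-39 \right)} \right)} = -2811403 + 635 = -2810768$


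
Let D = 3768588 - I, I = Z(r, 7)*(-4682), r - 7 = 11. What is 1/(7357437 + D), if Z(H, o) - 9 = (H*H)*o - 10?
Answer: 1/21740119 ≈ 4.5998e-8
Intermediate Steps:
r = 18 (r = 7 + 11 = 18)
Z(H, o) = -1 + o*H² (Z(H, o) = 9 + ((H*H)*o - 10) = 9 + (H²*o - 10) = 9 + (o*H² - 10) = 9 + (-10 + o*H²) = -1 + o*H²)
I = -10614094 (I = (-1 + 7*18²)*(-4682) = (-1 + 7*324)*(-4682) = (-1 + 2268)*(-4682) = 2267*(-4682) = -10614094)
D = 14382682 (D = 3768588 - 1*(-10614094) = 3768588 + 10614094 = 14382682)
1/(7357437 + D) = 1/(7357437 + 14382682) = 1/21740119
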